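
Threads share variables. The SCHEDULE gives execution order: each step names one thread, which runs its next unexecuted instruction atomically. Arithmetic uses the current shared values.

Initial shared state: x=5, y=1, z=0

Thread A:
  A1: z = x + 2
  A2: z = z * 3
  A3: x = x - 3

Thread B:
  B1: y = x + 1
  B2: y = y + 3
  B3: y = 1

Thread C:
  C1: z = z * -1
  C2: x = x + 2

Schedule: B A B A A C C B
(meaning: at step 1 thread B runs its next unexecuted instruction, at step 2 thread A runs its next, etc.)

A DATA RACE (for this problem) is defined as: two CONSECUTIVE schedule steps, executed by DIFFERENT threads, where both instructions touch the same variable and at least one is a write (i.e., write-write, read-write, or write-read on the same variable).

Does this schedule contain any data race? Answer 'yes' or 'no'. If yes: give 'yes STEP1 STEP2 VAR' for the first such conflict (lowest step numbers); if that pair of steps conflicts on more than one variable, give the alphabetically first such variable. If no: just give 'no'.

Answer: no

Derivation:
Steps 1,2: B(r=x,w=y) vs A(r=x,w=z). No conflict.
Steps 2,3: A(r=x,w=z) vs B(r=y,w=y). No conflict.
Steps 3,4: B(r=y,w=y) vs A(r=z,w=z). No conflict.
Steps 4,5: same thread (A). No race.
Steps 5,6: A(r=x,w=x) vs C(r=z,w=z). No conflict.
Steps 6,7: same thread (C). No race.
Steps 7,8: C(r=x,w=x) vs B(r=-,w=y). No conflict.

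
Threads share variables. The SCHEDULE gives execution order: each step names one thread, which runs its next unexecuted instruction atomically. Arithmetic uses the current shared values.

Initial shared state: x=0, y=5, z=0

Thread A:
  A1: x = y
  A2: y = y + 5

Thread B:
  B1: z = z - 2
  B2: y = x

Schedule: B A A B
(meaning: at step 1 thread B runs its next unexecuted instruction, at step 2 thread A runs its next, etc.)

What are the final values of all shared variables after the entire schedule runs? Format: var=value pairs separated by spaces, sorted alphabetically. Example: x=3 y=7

Step 1: thread B executes B1 (z = z - 2). Shared: x=0 y=5 z=-2. PCs: A@0 B@1
Step 2: thread A executes A1 (x = y). Shared: x=5 y=5 z=-2. PCs: A@1 B@1
Step 3: thread A executes A2 (y = y + 5). Shared: x=5 y=10 z=-2. PCs: A@2 B@1
Step 4: thread B executes B2 (y = x). Shared: x=5 y=5 z=-2. PCs: A@2 B@2

Answer: x=5 y=5 z=-2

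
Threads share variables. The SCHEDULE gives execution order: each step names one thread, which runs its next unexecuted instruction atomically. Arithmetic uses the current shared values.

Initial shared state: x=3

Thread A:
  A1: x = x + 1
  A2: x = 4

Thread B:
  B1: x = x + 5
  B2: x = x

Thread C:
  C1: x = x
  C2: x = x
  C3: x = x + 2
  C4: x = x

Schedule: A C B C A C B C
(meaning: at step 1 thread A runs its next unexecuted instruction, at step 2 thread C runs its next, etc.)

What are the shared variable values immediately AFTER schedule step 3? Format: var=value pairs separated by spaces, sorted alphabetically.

Step 1: thread A executes A1 (x = x + 1). Shared: x=4. PCs: A@1 B@0 C@0
Step 2: thread C executes C1 (x = x). Shared: x=4. PCs: A@1 B@0 C@1
Step 3: thread B executes B1 (x = x + 5). Shared: x=9. PCs: A@1 B@1 C@1

Answer: x=9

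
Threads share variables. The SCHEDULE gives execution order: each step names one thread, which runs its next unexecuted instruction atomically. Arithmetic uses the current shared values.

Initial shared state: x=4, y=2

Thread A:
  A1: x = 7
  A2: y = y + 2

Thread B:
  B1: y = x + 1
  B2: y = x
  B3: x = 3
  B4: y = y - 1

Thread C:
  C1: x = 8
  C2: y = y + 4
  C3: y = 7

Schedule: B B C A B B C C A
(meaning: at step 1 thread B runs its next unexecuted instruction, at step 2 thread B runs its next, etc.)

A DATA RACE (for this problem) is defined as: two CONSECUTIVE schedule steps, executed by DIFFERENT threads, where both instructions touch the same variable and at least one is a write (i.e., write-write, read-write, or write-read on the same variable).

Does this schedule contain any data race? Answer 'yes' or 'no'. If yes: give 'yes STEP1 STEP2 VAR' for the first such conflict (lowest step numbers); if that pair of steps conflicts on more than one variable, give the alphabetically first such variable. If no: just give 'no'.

Answer: yes 2 3 x

Derivation:
Steps 1,2: same thread (B). No race.
Steps 2,3: B(y = x) vs C(x = 8). RACE on x (R-W).
Steps 3,4: C(x = 8) vs A(x = 7). RACE on x (W-W).
Steps 4,5: A(x = 7) vs B(x = 3). RACE on x (W-W).
Steps 5,6: same thread (B). No race.
Steps 6,7: B(y = y - 1) vs C(y = y + 4). RACE on y (W-W).
Steps 7,8: same thread (C). No race.
Steps 8,9: C(y = 7) vs A(y = y + 2). RACE on y (W-W).
First conflict at steps 2,3.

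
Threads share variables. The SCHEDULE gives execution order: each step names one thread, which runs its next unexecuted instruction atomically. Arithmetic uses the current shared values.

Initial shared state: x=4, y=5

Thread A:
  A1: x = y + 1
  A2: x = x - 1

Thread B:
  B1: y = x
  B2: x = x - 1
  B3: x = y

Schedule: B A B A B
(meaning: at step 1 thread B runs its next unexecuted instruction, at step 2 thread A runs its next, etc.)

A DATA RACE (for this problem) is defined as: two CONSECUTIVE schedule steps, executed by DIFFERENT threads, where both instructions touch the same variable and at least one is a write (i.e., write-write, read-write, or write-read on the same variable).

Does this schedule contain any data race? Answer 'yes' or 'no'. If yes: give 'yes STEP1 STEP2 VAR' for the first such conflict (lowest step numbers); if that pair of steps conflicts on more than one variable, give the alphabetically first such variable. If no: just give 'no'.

Answer: yes 1 2 x

Derivation:
Steps 1,2: B(y = x) vs A(x = y + 1). RACE on x (R-W), y (W-R). Multiple vars; alphabetically first is x.
Steps 2,3: A(x = y + 1) vs B(x = x - 1). RACE on x (W-W).
Steps 3,4: B(x = x - 1) vs A(x = x - 1). RACE on x (W-W).
Steps 4,5: A(x = x - 1) vs B(x = y). RACE on x (W-W).
First conflict at steps 1,2.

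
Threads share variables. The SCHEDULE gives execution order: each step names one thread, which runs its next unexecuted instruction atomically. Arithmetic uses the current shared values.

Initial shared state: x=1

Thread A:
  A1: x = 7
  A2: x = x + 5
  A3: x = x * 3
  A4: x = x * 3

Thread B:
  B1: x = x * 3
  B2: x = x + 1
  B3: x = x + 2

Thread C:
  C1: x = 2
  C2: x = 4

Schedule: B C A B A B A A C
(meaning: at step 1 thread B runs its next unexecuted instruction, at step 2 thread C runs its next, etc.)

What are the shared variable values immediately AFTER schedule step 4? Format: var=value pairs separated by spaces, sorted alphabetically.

Answer: x=8

Derivation:
Step 1: thread B executes B1 (x = x * 3). Shared: x=3. PCs: A@0 B@1 C@0
Step 2: thread C executes C1 (x = 2). Shared: x=2. PCs: A@0 B@1 C@1
Step 3: thread A executes A1 (x = 7). Shared: x=7. PCs: A@1 B@1 C@1
Step 4: thread B executes B2 (x = x + 1). Shared: x=8. PCs: A@1 B@2 C@1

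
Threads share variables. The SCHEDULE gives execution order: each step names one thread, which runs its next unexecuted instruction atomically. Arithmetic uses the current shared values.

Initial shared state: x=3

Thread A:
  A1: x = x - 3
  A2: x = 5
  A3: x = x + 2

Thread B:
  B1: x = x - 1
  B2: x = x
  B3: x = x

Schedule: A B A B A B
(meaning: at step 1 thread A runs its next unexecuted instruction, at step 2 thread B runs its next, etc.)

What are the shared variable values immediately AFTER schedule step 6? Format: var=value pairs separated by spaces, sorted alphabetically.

Step 1: thread A executes A1 (x = x - 3). Shared: x=0. PCs: A@1 B@0
Step 2: thread B executes B1 (x = x - 1). Shared: x=-1. PCs: A@1 B@1
Step 3: thread A executes A2 (x = 5). Shared: x=5. PCs: A@2 B@1
Step 4: thread B executes B2 (x = x). Shared: x=5. PCs: A@2 B@2
Step 5: thread A executes A3 (x = x + 2). Shared: x=7. PCs: A@3 B@2
Step 6: thread B executes B3 (x = x). Shared: x=7. PCs: A@3 B@3

Answer: x=7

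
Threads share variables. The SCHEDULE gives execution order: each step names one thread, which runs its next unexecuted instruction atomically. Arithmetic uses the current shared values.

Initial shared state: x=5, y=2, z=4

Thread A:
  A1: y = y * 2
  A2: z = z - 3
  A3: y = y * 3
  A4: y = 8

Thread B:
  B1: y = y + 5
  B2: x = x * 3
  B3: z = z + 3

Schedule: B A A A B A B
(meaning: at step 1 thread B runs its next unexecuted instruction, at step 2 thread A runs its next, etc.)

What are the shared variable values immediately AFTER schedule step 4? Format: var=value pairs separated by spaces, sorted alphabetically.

Answer: x=5 y=42 z=1

Derivation:
Step 1: thread B executes B1 (y = y + 5). Shared: x=5 y=7 z=4. PCs: A@0 B@1
Step 2: thread A executes A1 (y = y * 2). Shared: x=5 y=14 z=4. PCs: A@1 B@1
Step 3: thread A executes A2 (z = z - 3). Shared: x=5 y=14 z=1. PCs: A@2 B@1
Step 4: thread A executes A3 (y = y * 3). Shared: x=5 y=42 z=1. PCs: A@3 B@1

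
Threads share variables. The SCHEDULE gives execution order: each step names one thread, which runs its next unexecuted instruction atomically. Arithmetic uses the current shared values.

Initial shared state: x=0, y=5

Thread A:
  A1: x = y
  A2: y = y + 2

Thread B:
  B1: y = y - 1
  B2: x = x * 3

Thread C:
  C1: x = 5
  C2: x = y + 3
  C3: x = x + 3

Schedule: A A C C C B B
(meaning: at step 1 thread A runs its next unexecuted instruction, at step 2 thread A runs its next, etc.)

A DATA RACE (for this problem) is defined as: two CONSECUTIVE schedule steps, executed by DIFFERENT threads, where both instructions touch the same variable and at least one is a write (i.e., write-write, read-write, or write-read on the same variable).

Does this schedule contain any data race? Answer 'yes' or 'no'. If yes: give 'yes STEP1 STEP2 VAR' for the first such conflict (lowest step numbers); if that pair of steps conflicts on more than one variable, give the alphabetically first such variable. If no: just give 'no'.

Answer: no

Derivation:
Steps 1,2: same thread (A). No race.
Steps 2,3: A(r=y,w=y) vs C(r=-,w=x). No conflict.
Steps 3,4: same thread (C). No race.
Steps 4,5: same thread (C). No race.
Steps 5,6: C(r=x,w=x) vs B(r=y,w=y). No conflict.
Steps 6,7: same thread (B). No race.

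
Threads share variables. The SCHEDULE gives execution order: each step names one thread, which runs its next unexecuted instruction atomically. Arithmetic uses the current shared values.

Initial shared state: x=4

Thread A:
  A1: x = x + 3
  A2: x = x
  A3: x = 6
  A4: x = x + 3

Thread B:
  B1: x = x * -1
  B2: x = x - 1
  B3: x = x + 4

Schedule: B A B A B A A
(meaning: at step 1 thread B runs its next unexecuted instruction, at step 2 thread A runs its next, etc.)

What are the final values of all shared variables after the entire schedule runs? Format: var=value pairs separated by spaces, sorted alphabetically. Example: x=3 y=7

Step 1: thread B executes B1 (x = x * -1). Shared: x=-4. PCs: A@0 B@1
Step 2: thread A executes A1 (x = x + 3). Shared: x=-1. PCs: A@1 B@1
Step 3: thread B executes B2 (x = x - 1). Shared: x=-2. PCs: A@1 B@2
Step 4: thread A executes A2 (x = x). Shared: x=-2. PCs: A@2 B@2
Step 5: thread B executes B3 (x = x + 4). Shared: x=2. PCs: A@2 B@3
Step 6: thread A executes A3 (x = 6). Shared: x=6. PCs: A@3 B@3
Step 7: thread A executes A4 (x = x + 3). Shared: x=9. PCs: A@4 B@3

Answer: x=9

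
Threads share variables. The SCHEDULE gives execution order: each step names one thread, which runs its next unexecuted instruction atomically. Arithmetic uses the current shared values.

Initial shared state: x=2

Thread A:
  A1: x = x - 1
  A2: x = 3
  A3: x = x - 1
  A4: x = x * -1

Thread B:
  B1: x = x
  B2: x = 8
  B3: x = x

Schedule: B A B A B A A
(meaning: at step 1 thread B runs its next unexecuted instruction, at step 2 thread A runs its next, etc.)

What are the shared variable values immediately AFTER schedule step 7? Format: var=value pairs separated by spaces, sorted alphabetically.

Answer: x=-2

Derivation:
Step 1: thread B executes B1 (x = x). Shared: x=2. PCs: A@0 B@1
Step 2: thread A executes A1 (x = x - 1). Shared: x=1. PCs: A@1 B@1
Step 3: thread B executes B2 (x = 8). Shared: x=8. PCs: A@1 B@2
Step 4: thread A executes A2 (x = 3). Shared: x=3. PCs: A@2 B@2
Step 5: thread B executes B3 (x = x). Shared: x=3. PCs: A@2 B@3
Step 6: thread A executes A3 (x = x - 1). Shared: x=2. PCs: A@3 B@3
Step 7: thread A executes A4 (x = x * -1). Shared: x=-2. PCs: A@4 B@3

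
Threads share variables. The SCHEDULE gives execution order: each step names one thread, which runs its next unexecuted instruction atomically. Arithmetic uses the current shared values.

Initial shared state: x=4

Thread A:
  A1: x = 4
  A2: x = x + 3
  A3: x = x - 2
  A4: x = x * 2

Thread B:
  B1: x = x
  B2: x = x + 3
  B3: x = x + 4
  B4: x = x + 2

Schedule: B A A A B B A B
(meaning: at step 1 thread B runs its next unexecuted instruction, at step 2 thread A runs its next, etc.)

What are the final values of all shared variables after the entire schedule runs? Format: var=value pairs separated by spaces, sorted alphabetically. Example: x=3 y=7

Answer: x=26

Derivation:
Step 1: thread B executes B1 (x = x). Shared: x=4. PCs: A@0 B@1
Step 2: thread A executes A1 (x = 4). Shared: x=4. PCs: A@1 B@1
Step 3: thread A executes A2 (x = x + 3). Shared: x=7. PCs: A@2 B@1
Step 4: thread A executes A3 (x = x - 2). Shared: x=5. PCs: A@3 B@1
Step 5: thread B executes B2 (x = x + 3). Shared: x=8. PCs: A@3 B@2
Step 6: thread B executes B3 (x = x + 4). Shared: x=12. PCs: A@3 B@3
Step 7: thread A executes A4 (x = x * 2). Shared: x=24. PCs: A@4 B@3
Step 8: thread B executes B4 (x = x + 2). Shared: x=26. PCs: A@4 B@4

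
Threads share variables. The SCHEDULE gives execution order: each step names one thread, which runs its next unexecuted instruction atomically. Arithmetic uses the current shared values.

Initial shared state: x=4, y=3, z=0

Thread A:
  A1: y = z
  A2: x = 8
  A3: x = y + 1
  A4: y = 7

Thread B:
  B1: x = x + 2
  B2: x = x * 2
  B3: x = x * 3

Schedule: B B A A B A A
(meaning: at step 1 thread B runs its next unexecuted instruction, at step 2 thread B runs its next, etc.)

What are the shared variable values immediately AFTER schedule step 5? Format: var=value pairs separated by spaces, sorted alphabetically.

Step 1: thread B executes B1 (x = x + 2). Shared: x=6 y=3 z=0. PCs: A@0 B@1
Step 2: thread B executes B2 (x = x * 2). Shared: x=12 y=3 z=0. PCs: A@0 B@2
Step 3: thread A executes A1 (y = z). Shared: x=12 y=0 z=0. PCs: A@1 B@2
Step 4: thread A executes A2 (x = 8). Shared: x=8 y=0 z=0. PCs: A@2 B@2
Step 5: thread B executes B3 (x = x * 3). Shared: x=24 y=0 z=0. PCs: A@2 B@3

Answer: x=24 y=0 z=0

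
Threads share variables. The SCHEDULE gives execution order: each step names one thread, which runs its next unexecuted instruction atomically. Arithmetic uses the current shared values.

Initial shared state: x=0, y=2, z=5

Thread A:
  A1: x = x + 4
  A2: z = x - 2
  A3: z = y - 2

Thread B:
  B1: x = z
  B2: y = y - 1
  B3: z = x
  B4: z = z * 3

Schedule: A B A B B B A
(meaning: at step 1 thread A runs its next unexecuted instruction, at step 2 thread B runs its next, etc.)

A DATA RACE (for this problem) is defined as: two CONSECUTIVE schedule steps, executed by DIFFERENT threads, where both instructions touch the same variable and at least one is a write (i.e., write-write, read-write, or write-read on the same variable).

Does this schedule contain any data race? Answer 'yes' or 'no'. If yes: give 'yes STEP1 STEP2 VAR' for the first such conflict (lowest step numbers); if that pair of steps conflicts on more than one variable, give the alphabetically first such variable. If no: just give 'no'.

Steps 1,2: A(x = x + 4) vs B(x = z). RACE on x (W-W).
Steps 2,3: B(x = z) vs A(z = x - 2). RACE on x (W-R), z (R-W). Multiple vars; alphabetically first is x.
Steps 3,4: A(r=x,w=z) vs B(r=y,w=y). No conflict.
Steps 4,5: same thread (B). No race.
Steps 5,6: same thread (B). No race.
Steps 6,7: B(z = z * 3) vs A(z = y - 2). RACE on z (W-W).
First conflict at steps 1,2.

Answer: yes 1 2 x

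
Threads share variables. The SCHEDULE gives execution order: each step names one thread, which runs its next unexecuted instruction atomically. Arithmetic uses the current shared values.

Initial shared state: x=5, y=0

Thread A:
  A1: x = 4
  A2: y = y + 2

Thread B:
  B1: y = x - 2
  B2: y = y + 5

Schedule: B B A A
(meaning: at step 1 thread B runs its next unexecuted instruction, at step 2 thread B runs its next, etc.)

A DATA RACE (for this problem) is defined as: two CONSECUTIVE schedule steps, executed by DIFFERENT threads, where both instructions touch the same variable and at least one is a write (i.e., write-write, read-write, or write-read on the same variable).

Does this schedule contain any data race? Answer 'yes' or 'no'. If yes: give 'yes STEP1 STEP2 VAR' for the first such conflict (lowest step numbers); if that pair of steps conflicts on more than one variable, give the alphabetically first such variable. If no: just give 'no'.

Answer: no

Derivation:
Steps 1,2: same thread (B). No race.
Steps 2,3: B(r=y,w=y) vs A(r=-,w=x). No conflict.
Steps 3,4: same thread (A). No race.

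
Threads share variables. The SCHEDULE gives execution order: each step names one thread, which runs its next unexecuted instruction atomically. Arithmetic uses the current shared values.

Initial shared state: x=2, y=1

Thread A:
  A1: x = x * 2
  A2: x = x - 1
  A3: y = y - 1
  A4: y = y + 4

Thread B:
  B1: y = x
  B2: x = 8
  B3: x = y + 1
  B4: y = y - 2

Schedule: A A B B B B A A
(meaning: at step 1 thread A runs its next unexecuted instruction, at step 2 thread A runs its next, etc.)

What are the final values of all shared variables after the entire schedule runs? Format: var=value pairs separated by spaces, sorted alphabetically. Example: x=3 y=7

Step 1: thread A executes A1 (x = x * 2). Shared: x=4 y=1. PCs: A@1 B@0
Step 2: thread A executes A2 (x = x - 1). Shared: x=3 y=1. PCs: A@2 B@0
Step 3: thread B executes B1 (y = x). Shared: x=3 y=3. PCs: A@2 B@1
Step 4: thread B executes B2 (x = 8). Shared: x=8 y=3. PCs: A@2 B@2
Step 5: thread B executes B3 (x = y + 1). Shared: x=4 y=3. PCs: A@2 B@3
Step 6: thread B executes B4 (y = y - 2). Shared: x=4 y=1. PCs: A@2 B@4
Step 7: thread A executes A3 (y = y - 1). Shared: x=4 y=0. PCs: A@3 B@4
Step 8: thread A executes A4 (y = y + 4). Shared: x=4 y=4. PCs: A@4 B@4

Answer: x=4 y=4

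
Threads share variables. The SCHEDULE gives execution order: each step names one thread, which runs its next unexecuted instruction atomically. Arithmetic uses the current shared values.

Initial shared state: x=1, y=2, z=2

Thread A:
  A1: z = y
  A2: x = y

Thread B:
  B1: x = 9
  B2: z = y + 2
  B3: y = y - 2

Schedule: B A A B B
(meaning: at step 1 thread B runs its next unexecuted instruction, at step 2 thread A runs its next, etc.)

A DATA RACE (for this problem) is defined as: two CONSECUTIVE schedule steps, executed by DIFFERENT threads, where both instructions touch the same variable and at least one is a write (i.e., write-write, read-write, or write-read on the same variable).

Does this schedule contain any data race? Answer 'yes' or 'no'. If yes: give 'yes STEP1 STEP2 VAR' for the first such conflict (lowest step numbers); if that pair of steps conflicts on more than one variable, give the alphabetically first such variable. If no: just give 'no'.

Answer: no

Derivation:
Steps 1,2: B(r=-,w=x) vs A(r=y,w=z). No conflict.
Steps 2,3: same thread (A). No race.
Steps 3,4: A(r=y,w=x) vs B(r=y,w=z). No conflict.
Steps 4,5: same thread (B). No race.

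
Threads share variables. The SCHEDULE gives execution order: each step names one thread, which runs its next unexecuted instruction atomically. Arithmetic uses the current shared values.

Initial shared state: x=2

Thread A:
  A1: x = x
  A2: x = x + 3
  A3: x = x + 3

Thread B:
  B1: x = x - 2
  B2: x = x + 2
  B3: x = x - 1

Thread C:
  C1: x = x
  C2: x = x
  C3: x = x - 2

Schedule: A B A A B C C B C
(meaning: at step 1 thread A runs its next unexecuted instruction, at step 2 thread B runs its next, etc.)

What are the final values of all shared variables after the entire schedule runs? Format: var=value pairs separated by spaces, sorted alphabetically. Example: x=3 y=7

Answer: x=5

Derivation:
Step 1: thread A executes A1 (x = x). Shared: x=2. PCs: A@1 B@0 C@0
Step 2: thread B executes B1 (x = x - 2). Shared: x=0. PCs: A@1 B@1 C@0
Step 3: thread A executes A2 (x = x + 3). Shared: x=3. PCs: A@2 B@1 C@0
Step 4: thread A executes A3 (x = x + 3). Shared: x=6. PCs: A@3 B@1 C@0
Step 5: thread B executes B2 (x = x + 2). Shared: x=8. PCs: A@3 B@2 C@0
Step 6: thread C executes C1 (x = x). Shared: x=8. PCs: A@3 B@2 C@1
Step 7: thread C executes C2 (x = x). Shared: x=8. PCs: A@3 B@2 C@2
Step 8: thread B executes B3 (x = x - 1). Shared: x=7. PCs: A@3 B@3 C@2
Step 9: thread C executes C3 (x = x - 2). Shared: x=5. PCs: A@3 B@3 C@3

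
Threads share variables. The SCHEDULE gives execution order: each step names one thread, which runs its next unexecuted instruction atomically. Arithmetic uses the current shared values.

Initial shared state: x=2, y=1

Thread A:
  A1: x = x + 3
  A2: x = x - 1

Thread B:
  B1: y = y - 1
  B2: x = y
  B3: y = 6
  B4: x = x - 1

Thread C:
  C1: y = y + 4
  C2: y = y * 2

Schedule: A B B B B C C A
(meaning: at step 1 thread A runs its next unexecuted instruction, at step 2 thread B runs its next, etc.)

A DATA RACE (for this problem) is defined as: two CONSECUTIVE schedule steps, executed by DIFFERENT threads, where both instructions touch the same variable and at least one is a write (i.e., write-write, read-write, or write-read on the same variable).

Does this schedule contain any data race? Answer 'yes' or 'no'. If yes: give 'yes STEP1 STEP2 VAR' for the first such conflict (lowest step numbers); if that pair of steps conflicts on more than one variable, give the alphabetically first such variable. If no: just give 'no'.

Steps 1,2: A(r=x,w=x) vs B(r=y,w=y). No conflict.
Steps 2,3: same thread (B). No race.
Steps 3,4: same thread (B). No race.
Steps 4,5: same thread (B). No race.
Steps 5,6: B(r=x,w=x) vs C(r=y,w=y). No conflict.
Steps 6,7: same thread (C). No race.
Steps 7,8: C(r=y,w=y) vs A(r=x,w=x). No conflict.

Answer: no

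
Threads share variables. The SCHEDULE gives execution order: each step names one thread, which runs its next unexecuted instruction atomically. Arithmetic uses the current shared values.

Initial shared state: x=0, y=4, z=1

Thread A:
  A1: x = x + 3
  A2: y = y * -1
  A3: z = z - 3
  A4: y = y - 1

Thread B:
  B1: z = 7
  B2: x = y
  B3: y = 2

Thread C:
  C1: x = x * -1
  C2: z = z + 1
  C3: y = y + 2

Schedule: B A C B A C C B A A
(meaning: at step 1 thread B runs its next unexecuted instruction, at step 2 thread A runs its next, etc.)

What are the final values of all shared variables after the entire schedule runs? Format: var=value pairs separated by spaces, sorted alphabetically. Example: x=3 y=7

Answer: x=4 y=1 z=5

Derivation:
Step 1: thread B executes B1 (z = 7). Shared: x=0 y=4 z=7. PCs: A@0 B@1 C@0
Step 2: thread A executes A1 (x = x + 3). Shared: x=3 y=4 z=7. PCs: A@1 B@1 C@0
Step 3: thread C executes C1 (x = x * -1). Shared: x=-3 y=4 z=7. PCs: A@1 B@1 C@1
Step 4: thread B executes B2 (x = y). Shared: x=4 y=4 z=7. PCs: A@1 B@2 C@1
Step 5: thread A executes A2 (y = y * -1). Shared: x=4 y=-4 z=7. PCs: A@2 B@2 C@1
Step 6: thread C executes C2 (z = z + 1). Shared: x=4 y=-4 z=8. PCs: A@2 B@2 C@2
Step 7: thread C executes C3 (y = y + 2). Shared: x=4 y=-2 z=8. PCs: A@2 B@2 C@3
Step 8: thread B executes B3 (y = 2). Shared: x=4 y=2 z=8. PCs: A@2 B@3 C@3
Step 9: thread A executes A3 (z = z - 3). Shared: x=4 y=2 z=5. PCs: A@3 B@3 C@3
Step 10: thread A executes A4 (y = y - 1). Shared: x=4 y=1 z=5. PCs: A@4 B@3 C@3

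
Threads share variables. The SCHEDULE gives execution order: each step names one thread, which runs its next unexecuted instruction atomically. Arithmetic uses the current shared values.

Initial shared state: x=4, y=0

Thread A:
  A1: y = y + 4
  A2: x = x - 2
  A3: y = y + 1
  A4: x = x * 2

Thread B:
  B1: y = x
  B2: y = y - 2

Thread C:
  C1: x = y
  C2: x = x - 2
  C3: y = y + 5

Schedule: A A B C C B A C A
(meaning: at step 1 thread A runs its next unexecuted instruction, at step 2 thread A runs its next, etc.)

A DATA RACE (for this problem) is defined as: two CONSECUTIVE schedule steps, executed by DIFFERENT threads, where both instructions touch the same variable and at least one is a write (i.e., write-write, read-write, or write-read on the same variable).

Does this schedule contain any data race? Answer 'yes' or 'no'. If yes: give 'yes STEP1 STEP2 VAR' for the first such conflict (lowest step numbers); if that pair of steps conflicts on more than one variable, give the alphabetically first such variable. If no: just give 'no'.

Answer: yes 2 3 x

Derivation:
Steps 1,2: same thread (A). No race.
Steps 2,3: A(x = x - 2) vs B(y = x). RACE on x (W-R).
Steps 3,4: B(y = x) vs C(x = y). RACE on x (R-W), y (W-R). Multiple vars; alphabetically first is x.
Steps 4,5: same thread (C). No race.
Steps 5,6: C(r=x,w=x) vs B(r=y,w=y). No conflict.
Steps 6,7: B(y = y - 2) vs A(y = y + 1). RACE on y (W-W).
Steps 7,8: A(y = y + 1) vs C(y = y + 5). RACE on y (W-W).
Steps 8,9: C(r=y,w=y) vs A(r=x,w=x). No conflict.
First conflict at steps 2,3.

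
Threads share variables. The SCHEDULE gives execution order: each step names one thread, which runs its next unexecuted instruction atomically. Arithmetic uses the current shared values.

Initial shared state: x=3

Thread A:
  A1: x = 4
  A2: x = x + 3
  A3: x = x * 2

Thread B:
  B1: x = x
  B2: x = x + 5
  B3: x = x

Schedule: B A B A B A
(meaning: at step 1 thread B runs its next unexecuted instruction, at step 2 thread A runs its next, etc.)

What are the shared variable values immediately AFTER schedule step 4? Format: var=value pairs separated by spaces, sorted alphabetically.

Answer: x=12

Derivation:
Step 1: thread B executes B1 (x = x). Shared: x=3. PCs: A@0 B@1
Step 2: thread A executes A1 (x = 4). Shared: x=4. PCs: A@1 B@1
Step 3: thread B executes B2 (x = x + 5). Shared: x=9. PCs: A@1 B@2
Step 4: thread A executes A2 (x = x + 3). Shared: x=12. PCs: A@2 B@2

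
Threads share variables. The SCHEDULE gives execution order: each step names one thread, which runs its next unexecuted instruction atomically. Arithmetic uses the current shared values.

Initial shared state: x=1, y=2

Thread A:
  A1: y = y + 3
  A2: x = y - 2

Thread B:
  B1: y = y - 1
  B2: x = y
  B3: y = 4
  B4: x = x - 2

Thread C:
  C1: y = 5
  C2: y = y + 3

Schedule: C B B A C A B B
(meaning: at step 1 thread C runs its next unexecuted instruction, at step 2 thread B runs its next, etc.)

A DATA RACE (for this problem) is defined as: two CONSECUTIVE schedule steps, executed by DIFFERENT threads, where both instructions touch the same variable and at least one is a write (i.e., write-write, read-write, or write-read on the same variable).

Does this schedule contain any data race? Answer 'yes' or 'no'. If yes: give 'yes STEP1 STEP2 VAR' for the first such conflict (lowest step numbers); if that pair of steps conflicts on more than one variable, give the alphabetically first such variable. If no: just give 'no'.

Answer: yes 1 2 y

Derivation:
Steps 1,2: C(y = 5) vs B(y = y - 1). RACE on y (W-W).
Steps 2,3: same thread (B). No race.
Steps 3,4: B(x = y) vs A(y = y + 3). RACE on y (R-W).
Steps 4,5: A(y = y + 3) vs C(y = y + 3). RACE on y (W-W).
Steps 5,6: C(y = y + 3) vs A(x = y - 2). RACE on y (W-R).
Steps 6,7: A(x = y - 2) vs B(y = 4). RACE on y (R-W).
Steps 7,8: same thread (B). No race.
First conflict at steps 1,2.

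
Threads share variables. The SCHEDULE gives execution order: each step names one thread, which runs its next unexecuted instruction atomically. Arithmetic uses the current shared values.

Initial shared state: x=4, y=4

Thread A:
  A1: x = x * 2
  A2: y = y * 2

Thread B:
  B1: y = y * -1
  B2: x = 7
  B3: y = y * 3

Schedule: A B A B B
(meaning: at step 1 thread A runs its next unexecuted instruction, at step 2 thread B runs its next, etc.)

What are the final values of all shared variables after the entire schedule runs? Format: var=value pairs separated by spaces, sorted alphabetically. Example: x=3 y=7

Answer: x=7 y=-24

Derivation:
Step 1: thread A executes A1 (x = x * 2). Shared: x=8 y=4. PCs: A@1 B@0
Step 2: thread B executes B1 (y = y * -1). Shared: x=8 y=-4. PCs: A@1 B@1
Step 3: thread A executes A2 (y = y * 2). Shared: x=8 y=-8. PCs: A@2 B@1
Step 4: thread B executes B2 (x = 7). Shared: x=7 y=-8. PCs: A@2 B@2
Step 5: thread B executes B3 (y = y * 3). Shared: x=7 y=-24. PCs: A@2 B@3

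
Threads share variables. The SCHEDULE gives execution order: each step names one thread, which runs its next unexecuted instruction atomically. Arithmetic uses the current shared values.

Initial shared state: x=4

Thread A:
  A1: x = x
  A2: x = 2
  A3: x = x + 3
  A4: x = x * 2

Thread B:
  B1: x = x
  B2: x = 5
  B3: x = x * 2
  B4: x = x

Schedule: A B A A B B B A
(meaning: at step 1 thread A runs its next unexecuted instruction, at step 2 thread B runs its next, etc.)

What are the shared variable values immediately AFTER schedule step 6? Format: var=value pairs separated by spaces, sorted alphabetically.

Answer: x=10

Derivation:
Step 1: thread A executes A1 (x = x). Shared: x=4. PCs: A@1 B@0
Step 2: thread B executes B1 (x = x). Shared: x=4. PCs: A@1 B@1
Step 3: thread A executes A2 (x = 2). Shared: x=2. PCs: A@2 B@1
Step 4: thread A executes A3 (x = x + 3). Shared: x=5. PCs: A@3 B@1
Step 5: thread B executes B2 (x = 5). Shared: x=5. PCs: A@3 B@2
Step 6: thread B executes B3 (x = x * 2). Shared: x=10. PCs: A@3 B@3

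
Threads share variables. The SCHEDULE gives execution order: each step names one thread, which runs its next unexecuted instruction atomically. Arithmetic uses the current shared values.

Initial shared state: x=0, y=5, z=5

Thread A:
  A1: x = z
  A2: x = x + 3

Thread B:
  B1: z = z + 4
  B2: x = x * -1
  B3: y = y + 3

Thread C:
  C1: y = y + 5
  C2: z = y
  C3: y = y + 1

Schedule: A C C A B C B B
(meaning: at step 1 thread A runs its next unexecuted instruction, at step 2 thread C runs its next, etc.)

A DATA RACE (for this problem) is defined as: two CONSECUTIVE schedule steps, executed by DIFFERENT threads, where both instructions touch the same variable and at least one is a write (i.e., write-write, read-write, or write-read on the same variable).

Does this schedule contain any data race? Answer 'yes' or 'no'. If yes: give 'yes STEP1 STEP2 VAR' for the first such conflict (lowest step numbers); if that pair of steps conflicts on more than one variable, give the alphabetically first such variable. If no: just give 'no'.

Steps 1,2: A(r=z,w=x) vs C(r=y,w=y). No conflict.
Steps 2,3: same thread (C). No race.
Steps 3,4: C(r=y,w=z) vs A(r=x,w=x). No conflict.
Steps 4,5: A(r=x,w=x) vs B(r=z,w=z). No conflict.
Steps 5,6: B(r=z,w=z) vs C(r=y,w=y). No conflict.
Steps 6,7: C(r=y,w=y) vs B(r=x,w=x). No conflict.
Steps 7,8: same thread (B). No race.

Answer: no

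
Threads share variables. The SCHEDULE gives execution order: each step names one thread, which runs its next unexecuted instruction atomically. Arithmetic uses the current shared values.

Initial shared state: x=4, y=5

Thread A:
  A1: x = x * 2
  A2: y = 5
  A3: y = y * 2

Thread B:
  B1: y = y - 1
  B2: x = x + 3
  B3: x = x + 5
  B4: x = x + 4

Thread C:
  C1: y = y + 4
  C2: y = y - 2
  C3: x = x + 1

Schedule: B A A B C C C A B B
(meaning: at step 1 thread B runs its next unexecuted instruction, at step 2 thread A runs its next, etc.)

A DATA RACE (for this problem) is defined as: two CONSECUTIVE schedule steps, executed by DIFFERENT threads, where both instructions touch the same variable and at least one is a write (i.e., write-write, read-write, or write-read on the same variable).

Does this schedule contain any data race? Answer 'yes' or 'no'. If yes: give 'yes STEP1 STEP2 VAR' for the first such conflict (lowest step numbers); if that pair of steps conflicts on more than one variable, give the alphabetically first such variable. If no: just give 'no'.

Answer: no

Derivation:
Steps 1,2: B(r=y,w=y) vs A(r=x,w=x). No conflict.
Steps 2,3: same thread (A). No race.
Steps 3,4: A(r=-,w=y) vs B(r=x,w=x). No conflict.
Steps 4,5: B(r=x,w=x) vs C(r=y,w=y). No conflict.
Steps 5,6: same thread (C). No race.
Steps 6,7: same thread (C). No race.
Steps 7,8: C(r=x,w=x) vs A(r=y,w=y). No conflict.
Steps 8,9: A(r=y,w=y) vs B(r=x,w=x). No conflict.
Steps 9,10: same thread (B). No race.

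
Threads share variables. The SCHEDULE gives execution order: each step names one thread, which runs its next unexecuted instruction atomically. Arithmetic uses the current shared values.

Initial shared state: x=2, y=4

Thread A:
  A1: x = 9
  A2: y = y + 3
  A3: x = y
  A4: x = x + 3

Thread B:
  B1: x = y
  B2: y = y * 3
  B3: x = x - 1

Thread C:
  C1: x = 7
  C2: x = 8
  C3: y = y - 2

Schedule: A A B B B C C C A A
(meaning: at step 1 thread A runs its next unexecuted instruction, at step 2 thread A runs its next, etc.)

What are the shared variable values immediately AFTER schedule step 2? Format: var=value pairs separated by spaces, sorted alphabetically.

Step 1: thread A executes A1 (x = 9). Shared: x=9 y=4. PCs: A@1 B@0 C@0
Step 2: thread A executes A2 (y = y + 3). Shared: x=9 y=7. PCs: A@2 B@0 C@0

Answer: x=9 y=7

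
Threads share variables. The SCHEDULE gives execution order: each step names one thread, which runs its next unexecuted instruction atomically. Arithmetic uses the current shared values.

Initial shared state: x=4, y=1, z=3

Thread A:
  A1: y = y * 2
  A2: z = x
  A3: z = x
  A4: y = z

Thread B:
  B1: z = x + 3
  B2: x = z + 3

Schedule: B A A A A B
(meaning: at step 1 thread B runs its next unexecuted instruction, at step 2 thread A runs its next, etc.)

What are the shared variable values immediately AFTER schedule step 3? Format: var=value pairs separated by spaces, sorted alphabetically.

Answer: x=4 y=2 z=4

Derivation:
Step 1: thread B executes B1 (z = x + 3). Shared: x=4 y=1 z=7. PCs: A@0 B@1
Step 2: thread A executes A1 (y = y * 2). Shared: x=4 y=2 z=7. PCs: A@1 B@1
Step 3: thread A executes A2 (z = x). Shared: x=4 y=2 z=4. PCs: A@2 B@1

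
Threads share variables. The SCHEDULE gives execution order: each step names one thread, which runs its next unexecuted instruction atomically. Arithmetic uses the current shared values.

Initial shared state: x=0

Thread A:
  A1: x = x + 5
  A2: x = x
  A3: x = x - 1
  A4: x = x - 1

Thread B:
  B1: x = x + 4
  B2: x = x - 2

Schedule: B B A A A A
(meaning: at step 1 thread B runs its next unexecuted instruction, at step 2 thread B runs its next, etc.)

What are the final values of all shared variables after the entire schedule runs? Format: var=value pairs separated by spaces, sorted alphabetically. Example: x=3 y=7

Step 1: thread B executes B1 (x = x + 4). Shared: x=4. PCs: A@0 B@1
Step 2: thread B executes B2 (x = x - 2). Shared: x=2. PCs: A@0 B@2
Step 3: thread A executes A1 (x = x + 5). Shared: x=7. PCs: A@1 B@2
Step 4: thread A executes A2 (x = x). Shared: x=7. PCs: A@2 B@2
Step 5: thread A executes A3 (x = x - 1). Shared: x=6. PCs: A@3 B@2
Step 6: thread A executes A4 (x = x - 1). Shared: x=5. PCs: A@4 B@2

Answer: x=5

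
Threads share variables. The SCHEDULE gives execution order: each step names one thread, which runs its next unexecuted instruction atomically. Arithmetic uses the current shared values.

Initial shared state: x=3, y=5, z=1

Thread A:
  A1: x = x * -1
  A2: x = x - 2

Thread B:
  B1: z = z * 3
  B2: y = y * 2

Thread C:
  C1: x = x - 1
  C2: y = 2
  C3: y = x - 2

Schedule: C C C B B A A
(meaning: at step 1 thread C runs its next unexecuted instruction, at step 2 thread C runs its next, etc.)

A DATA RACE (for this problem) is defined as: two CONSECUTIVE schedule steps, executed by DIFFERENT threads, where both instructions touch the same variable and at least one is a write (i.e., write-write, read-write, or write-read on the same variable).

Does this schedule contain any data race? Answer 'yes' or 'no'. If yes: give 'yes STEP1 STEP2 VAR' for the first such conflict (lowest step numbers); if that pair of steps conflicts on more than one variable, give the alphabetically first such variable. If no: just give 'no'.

Steps 1,2: same thread (C). No race.
Steps 2,3: same thread (C). No race.
Steps 3,4: C(r=x,w=y) vs B(r=z,w=z). No conflict.
Steps 4,5: same thread (B). No race.
Steps 5,6: B(r=y,w=y) vs A(r=x,w=x). No conflict.
Steps 6,7: same thread (A). No race.

Answer: no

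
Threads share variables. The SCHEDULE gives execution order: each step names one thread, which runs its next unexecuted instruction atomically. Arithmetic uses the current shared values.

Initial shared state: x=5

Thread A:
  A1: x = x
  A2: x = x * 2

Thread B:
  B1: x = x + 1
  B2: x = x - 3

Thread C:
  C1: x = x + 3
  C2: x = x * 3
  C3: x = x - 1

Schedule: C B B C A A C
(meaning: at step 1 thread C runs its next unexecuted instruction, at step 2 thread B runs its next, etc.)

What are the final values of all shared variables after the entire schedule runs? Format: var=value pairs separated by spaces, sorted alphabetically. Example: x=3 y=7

Answer: x=35

Derivation:
Step 1: thread C executes C1 (x = x + 3). Shared: x=8. PCs: A@0 B@0 C@1
Step 2: thread B executes B1 (x = x + 1). Shared: x=9. PCs: A@0 B@1 C@1
Step 3: thread B executes B2 (x = x - 3). Shared: x=6. PCs: A@0 B@2 C@1
Step 4: thread C executes C2 (x = x * 3). Shared: x=18. PCs: A@0 B@2 C@2
Step 5: thread A executes A1 (x = x). Shared: x=18. PCs: A@1 B@2 C@2
Step 6: thread A executes A2 (x = x * 2). Shared: x=36. PCs: A@2 B@2 C@2
Step 7: thread C executes C3 (x = x - 1). Shared: x=35. PCs: A@2 B@2 C@3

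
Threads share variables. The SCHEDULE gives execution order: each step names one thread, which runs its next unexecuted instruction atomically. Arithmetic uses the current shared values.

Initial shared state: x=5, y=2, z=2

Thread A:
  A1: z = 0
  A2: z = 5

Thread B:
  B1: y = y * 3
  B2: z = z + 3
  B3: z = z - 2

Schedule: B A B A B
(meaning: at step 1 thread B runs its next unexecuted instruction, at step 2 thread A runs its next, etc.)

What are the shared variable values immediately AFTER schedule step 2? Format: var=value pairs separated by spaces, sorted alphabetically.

Answer: x=5 y=6 z=0

Derivation:
Step 1: thread B executes B1 (y = y * 3). Shared: x=5 y=6 z=2. PCs: A@0 B@1
Step 2: thread A executes A1 (z = 0). Shared: x=5 y=6 z=0. PCs: A@1 B@1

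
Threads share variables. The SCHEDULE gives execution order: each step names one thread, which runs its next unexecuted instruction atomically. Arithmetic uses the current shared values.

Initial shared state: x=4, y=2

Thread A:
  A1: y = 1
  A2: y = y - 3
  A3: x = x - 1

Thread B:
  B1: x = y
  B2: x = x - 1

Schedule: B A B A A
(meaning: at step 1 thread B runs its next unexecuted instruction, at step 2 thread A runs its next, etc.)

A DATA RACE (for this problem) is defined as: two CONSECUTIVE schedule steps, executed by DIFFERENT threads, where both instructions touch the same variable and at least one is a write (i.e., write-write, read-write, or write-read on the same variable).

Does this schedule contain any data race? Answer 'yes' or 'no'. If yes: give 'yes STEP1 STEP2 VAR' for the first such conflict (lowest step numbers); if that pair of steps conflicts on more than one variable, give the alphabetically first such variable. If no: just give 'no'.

Steps 1,2: B(x = y) vs A(y = 1). RACE on y (R-W).
Steps 2,3: A(r=-,w=y) vs B(r=x,w=x). No conflict.
Steps 3,4: B(r=x,w=x) vs A(r=y,w=y). No conflict.
Steps 4,5: same thread (A). No race.
First conflict at steps 1,2.

Answer: yes 1 2 y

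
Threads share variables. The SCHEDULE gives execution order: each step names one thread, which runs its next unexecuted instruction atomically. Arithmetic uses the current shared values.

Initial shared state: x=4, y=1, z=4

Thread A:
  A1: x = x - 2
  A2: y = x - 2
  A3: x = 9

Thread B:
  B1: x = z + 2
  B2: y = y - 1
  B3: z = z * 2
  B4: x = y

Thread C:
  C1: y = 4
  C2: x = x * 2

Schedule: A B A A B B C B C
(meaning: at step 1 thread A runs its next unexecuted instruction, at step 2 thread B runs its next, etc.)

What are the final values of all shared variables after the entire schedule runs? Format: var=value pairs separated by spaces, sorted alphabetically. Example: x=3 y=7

Step 1: thread A executes A1 (x = x - 2). Shared: x=2 y=1 z=4. PCs: A@1 B@0 C@0
Step 2: thread B executes B1 (x = z + 2). Shared: x=6 y=1 z=4. PCs: A@1 B@1 C@0
Step 3: thread A executes A2 (y = x - 2). Shared: x=6 y=4 z=4. PCs: A@2 B@1 C@0
Step 4: thread A executes A3 (x = 9). Shared: x=9 y=4 z=4. PCs: A@3 B@1 C@0
Step 5: thread B executes B2 (y = y - 1). Shared: x=9 y=3 z=4. PCs: A@3 B@2 C@0
Step 6: thread B executes B3 (z = z * 2). Shared: x=9 y=3 z=8. PCs: A@3 B@3 C@0
Step 7: thread C executes C1 (y = 4). Shared: x=9 y=4 z=8. PCs: A@3 B@3 C@1
Step 8: thread B executes B4 (x = y). Shared: x=4 y=4 z=8. PCs: A@3 B@4 C@1
Step 9: thread C executes C2 (x = x * 2). Shared: x=8 y=4 z=8. PCs: A@3 B@4 C@2

Answer: x=8 y=4 z=8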